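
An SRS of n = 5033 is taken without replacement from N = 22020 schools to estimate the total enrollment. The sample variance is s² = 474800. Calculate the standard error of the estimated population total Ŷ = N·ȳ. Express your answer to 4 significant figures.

Var(Ŷ) = N²·Var(ȳ) = N²·(1 − n/N)·s²/n.
f = 5033/22020 = 0.22856494; Var(ȳ) = 0.77143506·474800/5033 = 72.775157.
Var(Ŷ) = 22020² · 72.775157 = 3.5287247 × 10^10.
SE(Ŷ) = √(3.5287247 × 10^10) = 187800.

187800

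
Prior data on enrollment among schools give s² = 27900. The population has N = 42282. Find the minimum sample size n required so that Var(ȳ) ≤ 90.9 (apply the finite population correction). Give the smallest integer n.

305

Without fpc, n₀ = s²/D = 27900/90.9 = 306.9307.
With fpc, (1 − n/N)·s²/n ≤ D requires n ≥ n₀/(1 + n₀/N) = 306.9307/(1 + 306.9307/42282) = 304.7187.
Rounding up, n = 305.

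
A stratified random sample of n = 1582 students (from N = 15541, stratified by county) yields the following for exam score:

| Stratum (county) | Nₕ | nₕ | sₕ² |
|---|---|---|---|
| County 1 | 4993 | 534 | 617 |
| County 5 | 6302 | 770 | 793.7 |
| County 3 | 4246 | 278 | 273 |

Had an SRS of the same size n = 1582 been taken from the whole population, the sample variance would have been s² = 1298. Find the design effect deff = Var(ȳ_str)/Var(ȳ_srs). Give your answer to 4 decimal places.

Var(ȳ_str) = Σ Wₕ²(1−fₕ)sₕ²/nₕ with Wₕ = Nₕ/15541:
  County 1: (4993/15541)²·(1−534/4993)·617/534 = 0.10650869
  County 5: (6302/15541)²·(1−770/6302)·793.7/770 = 0.14878814
  County 3: (4246/15541)²·(1−278/4246)·273/278 = 0.068503314
  → Var(ȳ_str) = 0.32380014.
Var(ȳ_srs) = (1 − 1582/15541)·1298/1582 = 0.7369594.
deff = 0.32380014 / 0.7369594 = 0.4394.

0.4394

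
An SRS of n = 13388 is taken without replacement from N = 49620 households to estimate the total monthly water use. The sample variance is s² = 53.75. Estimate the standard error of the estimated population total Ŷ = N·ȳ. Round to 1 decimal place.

2686.6

Var(Ŷ) = N²·Var(ȳ) = N²·(1 − n/N)·s²/n.
f = 13388/49620 = 0.26981056; Var(ȳ) = 0.73018944·53.75/13388 = 0.0029315568.
Var(Ŷ) = 49620² · 0.0029315568 = 7.2179162 × 10^6.
SE(Ŷ) = √(7.2179162 × 10^6) = 2686.6.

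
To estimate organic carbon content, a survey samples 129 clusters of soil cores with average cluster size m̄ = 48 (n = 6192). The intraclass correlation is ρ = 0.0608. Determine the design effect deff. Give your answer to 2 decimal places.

deff = 1 + (48 − 1)·0.0608 = 1 + 2.8576 = 3.8576.

3.86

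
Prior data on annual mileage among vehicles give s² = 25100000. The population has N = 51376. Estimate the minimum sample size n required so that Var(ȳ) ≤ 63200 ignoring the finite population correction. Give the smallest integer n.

398

Without fpc, n₀ = s²/D = 25100000/63200 = 397.1519.
Rounding up, n = 398.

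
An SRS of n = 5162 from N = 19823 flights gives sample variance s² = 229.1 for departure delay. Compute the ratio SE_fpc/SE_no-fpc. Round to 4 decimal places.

0.8600

f = n/N = 5162/19823 = 0.26040458.
SE_no-fpc = √(s²/n) = 0.21067041; SE_fpc = √((1−f)s²/n) = 0.18117599.
Ratio = √(1−f) = 0.85999734.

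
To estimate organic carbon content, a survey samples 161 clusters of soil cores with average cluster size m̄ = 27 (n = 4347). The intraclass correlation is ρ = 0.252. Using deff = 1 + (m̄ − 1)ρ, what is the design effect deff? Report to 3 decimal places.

7.552

deff = 1 + (27 − 1)·0.252 = 1 + 6.552 = 7.552.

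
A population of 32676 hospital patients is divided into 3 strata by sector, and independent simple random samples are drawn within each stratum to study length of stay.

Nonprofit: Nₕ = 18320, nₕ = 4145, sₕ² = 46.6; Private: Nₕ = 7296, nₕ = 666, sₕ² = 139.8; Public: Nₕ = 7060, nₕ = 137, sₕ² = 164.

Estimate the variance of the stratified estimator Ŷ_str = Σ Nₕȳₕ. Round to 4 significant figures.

Var(Ŷ_str) = Σₕ Nₕ²(1 − fₕ)sₕ²/nₕ.
Nonprofit: 18320²·(1 − 4145/18320)·46.6/4145 = 2.9195097 × 10^6.
Private: 7296²·(1 − 666/7296)·139.8/666 = 1.0153863 × 10^7.
Public: 7060²·(1 − 137/7060)·164/137 = 5.8508951 × 10^7.
Sum = 7.1582324 × 10^7.

7.158 × 10^7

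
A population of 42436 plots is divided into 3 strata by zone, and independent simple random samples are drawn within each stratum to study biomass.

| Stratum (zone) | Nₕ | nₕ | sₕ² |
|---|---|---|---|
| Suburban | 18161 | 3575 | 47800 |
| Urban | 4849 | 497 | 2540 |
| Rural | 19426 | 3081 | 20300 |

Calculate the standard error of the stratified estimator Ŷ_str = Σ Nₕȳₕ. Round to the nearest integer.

75774

Var(Ŷ_str) = Σₕ Nₕ²(1 − fₕ)sₕ²/nₕ.
Suburban: 18161²·(1 − 3575/18161)·47800/3575 = 3.5418309 × 10^9.
Urban: 4849²·(1 − 497/4849)·2540/497 = 1.0784957 × 10^8.
Rural: 19426²·(1 − 3081/19426)·20300/3081 = 2.0920528 × 10^9.
Sum = 5.7417333 × 10^9.
SE = √(5.7417333 × 10^9) = 75774.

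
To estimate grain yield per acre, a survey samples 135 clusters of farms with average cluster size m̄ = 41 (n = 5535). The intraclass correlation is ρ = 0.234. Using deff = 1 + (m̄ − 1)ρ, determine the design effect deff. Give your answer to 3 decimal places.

10.360

deff = 1 + (41 − 1)·0.234 = 1 + 9.36 = 10.36.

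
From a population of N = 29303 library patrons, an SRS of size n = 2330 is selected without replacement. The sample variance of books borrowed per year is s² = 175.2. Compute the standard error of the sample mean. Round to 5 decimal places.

0.26309

Under SRS without replacement, Var(ȳ) = (1 − f)·s²/n with f = n/N = 2330/29303 = 0.07951404.
Var(ȳ) = (1 − 0.07951404)·175.2/2330 = 0.92048596·0.075193133 = 0.069214223.
SE(ȳ) = √(0.069214223) = 0.26309.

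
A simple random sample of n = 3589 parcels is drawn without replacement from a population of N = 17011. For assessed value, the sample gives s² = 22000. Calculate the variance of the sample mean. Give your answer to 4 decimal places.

Under SRS without replacement, Var(ȳ) = (1 − f)·s²/n with f = n/N = 3589/17011 = 0.21098113.
Var(ȳ) = (1 − 0.21098113)·22000/3589 = 0.78901887·6.1298412 = 4.8365604.

4.8366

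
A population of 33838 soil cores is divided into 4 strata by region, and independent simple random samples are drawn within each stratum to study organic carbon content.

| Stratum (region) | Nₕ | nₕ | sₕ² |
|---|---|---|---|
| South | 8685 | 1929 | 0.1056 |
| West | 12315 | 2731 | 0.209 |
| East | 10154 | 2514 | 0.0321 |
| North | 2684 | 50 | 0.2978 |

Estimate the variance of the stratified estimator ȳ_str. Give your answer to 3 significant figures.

4.83 × 10^-5

Var(ȳ_str) = Σₕ Wₕ²(1 − fₕ)sₕ²/nₕ with Wₕ = Nₕ/N, N = 33838.
South: Wₕ = 0.25666411; term = 0.25666411²·(1 − 0.22210708)·0.1056/1929 = 2.805316 × 10^-6.
West: Wₕ = 0.36393995; term = 0.36393995²·(1 − 0.22176208)·0.209/2731 = 7.8885364 × 10^-6.
East: Wₕ = 0.30007684; term = 0.30007684²·(1 − 0.24758716)·0.0321/2514 = 8.6508923 × 10^-7.
North: Wₕ = 0.07931911; term = 0.07931911²·(1 − 0.01862891)·0.2978/50 = 3.6774231 × 10^-5.
Sum = 4.8333173 × 10^-5.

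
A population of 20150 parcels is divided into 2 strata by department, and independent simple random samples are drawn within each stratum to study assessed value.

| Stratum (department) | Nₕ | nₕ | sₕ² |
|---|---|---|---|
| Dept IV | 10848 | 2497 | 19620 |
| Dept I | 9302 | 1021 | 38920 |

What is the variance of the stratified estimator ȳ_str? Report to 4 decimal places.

Var(ȳ_str) = Σₕ Wₕ²(1 − fₕ)sₕ²/nₕ with Wₕ = Nₕ/N, N = 20150.
Dept IV: Wₕ = 0.53836228; term = 0.53836228²·(1 − 0.23018068)·19620/2497 = 1.7531478.
Dept I: Wₕ = 0.46163772; term = 0.46163772²·(1 − 0.10976134)·38920/1021 = 7.2319615.
Sum = 8.9851093.

8.9851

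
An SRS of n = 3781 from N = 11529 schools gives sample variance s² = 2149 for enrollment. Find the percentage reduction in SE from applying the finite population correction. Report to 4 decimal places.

f = n/N = 3781/11529 = 0.32795559.
SE_no-fpc = √(s²/n) = 0.75390195; SE_fpc = √((1−f)s²/n) = 0.61803612.
Ratio = √(1−f) = 0.81978315. Reduction = 100·(1 − 0.81978315) = 18.0217%.

18.0217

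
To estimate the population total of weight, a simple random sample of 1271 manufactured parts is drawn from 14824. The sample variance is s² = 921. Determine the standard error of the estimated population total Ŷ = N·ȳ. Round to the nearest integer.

12066

Var(Ŷ) = N²·Var(ȳ) = N²·(1 − n/N)·s²/n.
f = 1271/14824 = 0.08573934; Var(ȳ) = 0.91426066·921/1271 = 0.6624973.
Var(Ŷ) = 14824² · 0.6624973 = 1.4558443 × 10^8.
SE(Ŷ) = √(1.4558443 × 10^8) = 12066.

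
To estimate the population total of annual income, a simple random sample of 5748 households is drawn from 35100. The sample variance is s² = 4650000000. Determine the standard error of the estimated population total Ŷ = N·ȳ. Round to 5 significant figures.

2.8870 × 10^7

Var(Ŷ) = N²·Var(ȳ) = N²·(1 − n/N)·s²/n.
f = 5748/35100 = 0.16376068; Var(ȳ) = 0.83623932·4650000000/5748 = 676498.4.
Var(Ŷ) = 35100² · 676498.4 = 8.3345279 × 10^14.
SE(Ŷ) = √(8.3345279 × 10^14) = 2.8870 × 10^7.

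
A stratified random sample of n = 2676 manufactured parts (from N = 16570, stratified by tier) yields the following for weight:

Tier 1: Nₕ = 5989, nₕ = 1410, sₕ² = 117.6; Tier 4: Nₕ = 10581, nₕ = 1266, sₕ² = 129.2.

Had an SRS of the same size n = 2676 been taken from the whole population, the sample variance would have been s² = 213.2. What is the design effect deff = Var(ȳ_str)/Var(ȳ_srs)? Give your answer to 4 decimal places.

0.6731

Var(ȳ_str) = Σ Wₕ²(1−fₕ)sₕ²/nₕ with Wₕ = Nₕ/16570:
  Tier 1: (5989/16570)²·(1−1410/5989)·117.6/1410 = 0.008330444
  Tier 4: (10581/16570)²·(1−1266/10581)·129.2/1266 = 0.036634761
  → Var(ȳ_str) = 0.044965205.
Var(ȳ_srs) = (1 − 2676/16570)·213.2/2676 = 0.066804525.
deff = 0.044965205 / 0.066804525 = 0.6731.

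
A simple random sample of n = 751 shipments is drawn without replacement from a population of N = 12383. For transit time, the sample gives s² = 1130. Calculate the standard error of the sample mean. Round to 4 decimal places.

1.1889

Under SRS without replacement, Var(ȳ) = (1 − f)·s²/n with f = n/N = 751/12383 = 0.06064766.
Var(ȳ) = (1 − 0.06064766)·1130/751 = 0.93935234·1.5046605 = 1.4134063.
SE(ȳ) = √(1.4134063) = 1.1889.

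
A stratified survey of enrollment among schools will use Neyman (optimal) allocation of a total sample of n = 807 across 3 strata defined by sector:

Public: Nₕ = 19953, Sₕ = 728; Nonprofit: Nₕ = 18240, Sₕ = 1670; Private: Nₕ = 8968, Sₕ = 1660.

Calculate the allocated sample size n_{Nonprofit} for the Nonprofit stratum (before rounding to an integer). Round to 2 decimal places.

Neyman allocation: nₕ = n·NₕSₕ / Σⱼ NⱼSⱼ.
Σ NⱼSⱼ = 19953·728 + 18240·1670 + 8968·1660 = 5.9873464 × 10^7.
n_{Nonprofit} = 807·18240·1670 / (5.9873464 × 10^7) = 410.56.

410.56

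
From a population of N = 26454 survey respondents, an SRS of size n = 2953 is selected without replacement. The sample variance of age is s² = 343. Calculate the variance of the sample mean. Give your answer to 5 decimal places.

Under SRS without replacement, Var(ȳ) = (1 − f)·s²/n with f = n/N = 2953/26454 = 0.11162773.
Var(ȳ) = (1 − 0.11162773)·343/2953 = 0.88837227·0.11615306 = 0.10318716.

0.10319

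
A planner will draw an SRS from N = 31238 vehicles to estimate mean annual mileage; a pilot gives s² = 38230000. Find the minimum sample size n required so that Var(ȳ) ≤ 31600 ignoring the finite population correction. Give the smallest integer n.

Without fpc, n₀ = s²/D = 38230000/31600 = 1209.8101.
Rounding up, n = 1210.

1210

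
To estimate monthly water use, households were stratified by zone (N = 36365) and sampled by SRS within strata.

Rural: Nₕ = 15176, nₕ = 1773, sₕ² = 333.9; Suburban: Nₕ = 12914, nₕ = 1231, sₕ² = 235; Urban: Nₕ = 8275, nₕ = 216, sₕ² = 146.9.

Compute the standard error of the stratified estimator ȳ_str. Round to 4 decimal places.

Var(ȳ_str) = Σₕ Wₕ²(1 − fₕ)sₕ²/nₕ with Wₕ = Nₕ/N, N = 36365.
Rural: Wₕ = 0.41732435; term = 0.41732435²·(1 − 0.11682920)·333.9/1773 = 0.028966754.
Suburban: Wₕ = 0.35512168; term = 0.35512168²·(1 − 0.09532291)·235/1231 = 0.021779995.
Urban: Wₕ = 0.22755397; term = 0.22755397²·(1 − 0.02610272)·146.9/216 = 0.034296517.
Sum = 0.085043266.
SE = √(0.085043266) = 0.2916.

0.2916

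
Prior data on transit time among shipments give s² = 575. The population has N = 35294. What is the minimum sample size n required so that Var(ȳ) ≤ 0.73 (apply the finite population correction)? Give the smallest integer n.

771

Without fpc, n₀ = s²/D = 575/0.73 = 787.6712.
With fpc, (1 − n/N)·s²/n ≤ D requires n ≥ n₀/(1 + n₀/N) = 787.6712/(1 + 787.6712/35294) = 770.4762.
Rounding up, n = 771.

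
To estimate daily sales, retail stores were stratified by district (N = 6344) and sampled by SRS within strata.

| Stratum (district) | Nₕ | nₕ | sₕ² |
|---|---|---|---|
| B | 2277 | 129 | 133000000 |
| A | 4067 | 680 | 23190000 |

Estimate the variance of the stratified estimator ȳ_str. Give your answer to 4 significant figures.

137000

Var(ȳ_str) = Σₕ Wₕ²(1 − fₕ)sₕ²/nₕ with Wₕ = Nₕ/N, N = 6344.
B: Wₕ = 0.35892182; term = 0.35892182²·(1 − 0.05665349)·133000000/129 = 125294.75.
A: Wₕ = 0.64107818; term = 0.64107818²·(1 − 0.16719941)·23190000/680 = 11672.257.
Sum = 136967.01.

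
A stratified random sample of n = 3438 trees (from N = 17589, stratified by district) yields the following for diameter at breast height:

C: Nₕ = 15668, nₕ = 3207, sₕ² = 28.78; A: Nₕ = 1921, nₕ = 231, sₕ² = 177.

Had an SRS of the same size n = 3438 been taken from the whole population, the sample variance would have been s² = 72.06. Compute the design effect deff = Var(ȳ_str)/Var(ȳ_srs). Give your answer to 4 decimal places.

Var(ȳ_str) = Σ Wₕ²(1−fₕ)sₕ²/nₕ with Wₕ = Nₕ/17589:
  C: (15668/17589)²·(1−3207/15668)·28.78/3207 = 0.0056633838
  A: (1921/17589)²·(1−231/1921)·177/231 = 0.0080406852
  → Var(ȳ_str) = 0.013704069.
Var(ȳ_srs) = (1 − 3438/17589)·72.06/3438 = 0.016862982.
deff = 0.013704069 / 0.016862982 = 0.8127.

0.8127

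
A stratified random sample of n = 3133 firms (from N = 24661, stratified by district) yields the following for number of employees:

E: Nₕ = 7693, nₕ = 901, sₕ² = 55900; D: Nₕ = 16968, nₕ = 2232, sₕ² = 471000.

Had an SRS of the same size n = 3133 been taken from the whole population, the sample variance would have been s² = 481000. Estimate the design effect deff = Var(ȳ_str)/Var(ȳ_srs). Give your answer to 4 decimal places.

Var(ȳ_str) = Σ Wₕ²(1−fₕ)sₕ²/nₕ with Wₕ = Nₕ/24661:
  E: (7693/24661)²·(1−901/7693)·55900/901 = 5.3303909
  D: (16968/24661)²·(1−2232/16968)·471000/2232 = 86.759216
  → Var(ȳ_str) = 92.089607.
Var(ȳ_srs) = (1 − 3133/24661)·481000/3133 = 134.02249.
deff = 92.089607 / 134.02249 = 0.6871.

0.6871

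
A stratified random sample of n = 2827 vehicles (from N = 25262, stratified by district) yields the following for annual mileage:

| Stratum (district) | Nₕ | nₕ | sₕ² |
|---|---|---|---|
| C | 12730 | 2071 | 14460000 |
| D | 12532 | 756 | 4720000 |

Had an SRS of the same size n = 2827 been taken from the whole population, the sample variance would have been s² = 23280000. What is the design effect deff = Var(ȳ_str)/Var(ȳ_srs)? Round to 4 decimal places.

Var(ȳ_str) = Σ Wₕ²(1−fₕ)sₕ²/nₕ with Wₕ = Nₕ/25262:
  C: (12730/25262)²·(1−2071/12730)·14460000/2071 = 1484.5595
  D: (12532/25262)²·(1−756/12532)·4720000/756 = 1443.7863
  → Var(ȳ_str) = 2928.3458.
Var(ȳ_srs) = (1 − 2827/25262)·23280000/2827 = 7313.3357.
deff = 2928.3458 / 7313.3357 = 0.4004.

0.4004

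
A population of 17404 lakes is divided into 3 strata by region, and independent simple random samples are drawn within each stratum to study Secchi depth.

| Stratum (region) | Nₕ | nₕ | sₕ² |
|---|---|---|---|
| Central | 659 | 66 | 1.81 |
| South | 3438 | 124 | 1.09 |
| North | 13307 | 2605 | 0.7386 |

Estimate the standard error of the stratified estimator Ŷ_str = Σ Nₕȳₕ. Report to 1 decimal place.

Var(Ŷ_str) = Σₕ Nₕ²(1 − fₕ)sₕ²/nₕ.
Central: 659²·(1 − 66/659)·1.81/66 = 10717.037.
South: 3438²·(1 − 124/3438)·1.09/124 = 100152.82.
North: 13307²·(1 − 2605/13307)·0.7386/2605 = 40378.174.
Sum = 151248.03.
SE = √(151248.03) = 388.9.

388.9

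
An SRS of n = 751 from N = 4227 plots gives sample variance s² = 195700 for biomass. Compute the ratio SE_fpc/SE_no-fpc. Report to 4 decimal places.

f = n/N = 751/4227 = 0.17766738.
SE_no-fpc = √(s²/n) = 16.142673; SE_fpc = √((1−f)s²/n) = 14.638589.
Ratio = √(1−f) = 0.90682558.

0.9068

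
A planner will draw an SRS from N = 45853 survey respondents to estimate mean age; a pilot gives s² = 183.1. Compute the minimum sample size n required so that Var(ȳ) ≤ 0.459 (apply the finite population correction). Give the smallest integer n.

Without fpc, n₀ = s²/D = 183.1/0.459 = 398.9107.
With fpc, (1 − n/N)·s²/n ≤ D requires n ≥ n₀/(1 + n₀/N) = 398.9107/(1 + 398.9107/45853) = 395.4702.
Rounding up, n = 396.

396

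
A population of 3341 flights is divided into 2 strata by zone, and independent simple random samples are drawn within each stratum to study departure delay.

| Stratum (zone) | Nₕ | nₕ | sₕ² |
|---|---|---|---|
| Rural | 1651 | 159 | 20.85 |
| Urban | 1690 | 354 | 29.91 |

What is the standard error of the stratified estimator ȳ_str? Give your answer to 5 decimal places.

Var(ȳ_str) = Σₕ Wₕ²(1 − fₕ)sₕ²/nₕ with Wₕ = Nₕ/N, N = 3341.
Rural: Wₕ = 0.49416342; term = 0.49416342²·(1 − 0.09630527)·20.85/159 = 0.028938224.
Urban: Wₕ = 0.50583658; term = 0.50583658²·(1 − 0.20946746)·29.91/354 = 0.017090445.
Sum = 0.046028669.
SE = √(0.046028669) = 0.21454.

0.21454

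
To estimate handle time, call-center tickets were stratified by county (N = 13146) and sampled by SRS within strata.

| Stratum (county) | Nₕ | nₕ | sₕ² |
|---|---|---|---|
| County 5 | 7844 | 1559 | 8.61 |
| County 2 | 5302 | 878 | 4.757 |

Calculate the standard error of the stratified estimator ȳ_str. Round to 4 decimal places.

0.0481

Var(ȳ_str) = Σₕ Wₕ²(1 − fₕ)sₕ²/nₕ with Wₕ = Nₕ/N, N = 13146.
County 5: Wₕ = 0.59668340; term = 0.59668340²·(1 − 0.19875064)·8.61/1559 = 0.0015754791.
County 2: Wₕ = 0.40331660; term = 0.40331660²·(1 − 0.16559789)·4.757/878 = 7.3537053 × 10^-4.
Sum = 0.0023108496.
SE = √(0.0023108496) = 0.0481.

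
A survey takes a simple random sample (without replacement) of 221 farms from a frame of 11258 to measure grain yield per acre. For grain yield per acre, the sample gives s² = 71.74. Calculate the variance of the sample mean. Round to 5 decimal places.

0.31824

Under SRS without replacement, Var(ȳ) = (1 − f)·s²/n with f = n/N = 221/11258 = 0.01963048.
Var(ȳ) = (1 − 0.01963048)·71.74/221 = 0.98036952·0.32461538 = 0.31824303.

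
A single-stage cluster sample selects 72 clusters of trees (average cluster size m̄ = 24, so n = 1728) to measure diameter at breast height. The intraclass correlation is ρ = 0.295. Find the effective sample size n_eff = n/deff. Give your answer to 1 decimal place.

deff = 1 + (24 − 1)·0.295 = 1 + 6.785 = 7.785.
n_eff = 1728 / 7.785 = 222.0.

222.0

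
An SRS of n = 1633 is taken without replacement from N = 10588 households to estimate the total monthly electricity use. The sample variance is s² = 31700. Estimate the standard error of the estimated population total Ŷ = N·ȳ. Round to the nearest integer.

42902

Var(Ŷ) = N²·Var(ȳ) = N²·(1 − n/N)·s²/n.
f = 1633/10588 = 0.15423121; Var(ȳ) = 0.84576879·31700/1633 = 16.41817.
Var(Ŷ) = 10588² · 16.41817 = 1.8405712 × 10^9.
SE(Ŷ) = √(1.8405712 × 10^9) = 42902.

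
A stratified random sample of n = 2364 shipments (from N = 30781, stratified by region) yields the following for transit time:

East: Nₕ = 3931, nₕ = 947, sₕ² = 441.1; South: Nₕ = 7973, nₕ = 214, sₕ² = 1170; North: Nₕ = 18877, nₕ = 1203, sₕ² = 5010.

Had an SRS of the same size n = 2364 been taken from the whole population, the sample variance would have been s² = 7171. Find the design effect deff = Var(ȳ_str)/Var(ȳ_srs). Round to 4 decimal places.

0.6532

Var(ȳ_str) = Σ Wₕ²(1−fₕ)sₕ²/nₕ with Wₕ = Nₕ/30781:
  East: (3931/30781)²·(1−947/3931)·441.1/947 = 0.0057666487
  South: (7973/30781)²·(1−214/7973)·1170/214 = 0.356972
  North: (18877/30781)²·(1−1203/18877)·5010/1203 = 1.4664744
  → Var(ȳ_str) = 1.829213.
Var(ȳ_srs) = (1 − 2364/30781)·7171/2364 = 2.8004495.
deff = 1.829213 / 2.8004495 = 0.6532.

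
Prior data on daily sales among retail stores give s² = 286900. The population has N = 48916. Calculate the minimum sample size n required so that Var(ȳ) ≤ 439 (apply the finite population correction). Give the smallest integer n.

Without fpc, n₀ = s²/D = 286900/439 = 653.5308.
With fpc, (1 − n/N)·s²/n ≤ D requires n ≥ n₀/(1 + n₀/N) = 653.5308/(1 + 653.5308/48916) = 644.9146.
Rounding up, n = 645.

645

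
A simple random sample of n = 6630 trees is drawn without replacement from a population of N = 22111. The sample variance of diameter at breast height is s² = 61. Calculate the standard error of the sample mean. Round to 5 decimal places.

0.08026

Under SRS without replacement, Var(ȳ) = (1 − f)·s²/n with f = n/N = 6630/22111 = 0.29985075.
Var(ȳ) = (1 − 0.29985075)·61/6630 = 0.70014925·0.0092006033 = 0.0064417955.
SE(ȳ) = √(0.0064417955) = 0.08026.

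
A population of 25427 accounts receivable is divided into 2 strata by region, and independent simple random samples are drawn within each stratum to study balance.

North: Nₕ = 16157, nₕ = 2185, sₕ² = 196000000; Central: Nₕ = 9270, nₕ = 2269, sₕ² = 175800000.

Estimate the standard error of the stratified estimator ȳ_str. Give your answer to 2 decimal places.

197.73

Var(ȳ_str) = Σₕ Wₕ²(1 − fₕ)sₕ²/nₕ with Wₕ = Nₕ/N, N = 25427.
North: Wₕ = 0.63542691; term = 0.63542691²·(1 − 0.13523550)·196000000/2185 = 31320.861.
Central: Wₕ = 0.36457309; term = 0.36457309²·(1 − 0.24476807)·175800000/2269 = 7777.3911.
Sum = 39098.252.
SE = √(39098.252) = 197.73.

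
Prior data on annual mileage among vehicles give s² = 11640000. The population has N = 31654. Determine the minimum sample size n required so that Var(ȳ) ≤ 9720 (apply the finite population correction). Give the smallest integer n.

Without fpc, n₀ = s²/D = 11640000/9720 = 1197.5309.
With fpc, (1 − n/N)·s²/n ≤ D requires n ≥ n₀/(1 + n₀/N) = 1197.5309/(1 + 1197.5309/31654) = 1153.8775.
Rounding up, n = 1154.

1154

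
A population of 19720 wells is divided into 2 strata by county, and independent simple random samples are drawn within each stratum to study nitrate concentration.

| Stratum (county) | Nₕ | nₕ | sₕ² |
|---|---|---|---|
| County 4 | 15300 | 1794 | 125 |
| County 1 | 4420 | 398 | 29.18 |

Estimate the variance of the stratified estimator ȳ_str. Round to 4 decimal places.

Var(ȳ_str) = Σₕ Wₕ²(1 − fₕ)sₕ²/nₕ with Wₕ = Nₕ/N, N = 19720.
County 4: Wₕ = 0.77586207; term = 0.77586207²·(1 − 0.11725490)·125/1794 = 0.037024732.
County 1: Wₕ = 0.22413793; term = 0.22413793²·(1 − 0.09004525)·29.18/398 = 0.0033516042.
Sum = 0.040376336.

0.0404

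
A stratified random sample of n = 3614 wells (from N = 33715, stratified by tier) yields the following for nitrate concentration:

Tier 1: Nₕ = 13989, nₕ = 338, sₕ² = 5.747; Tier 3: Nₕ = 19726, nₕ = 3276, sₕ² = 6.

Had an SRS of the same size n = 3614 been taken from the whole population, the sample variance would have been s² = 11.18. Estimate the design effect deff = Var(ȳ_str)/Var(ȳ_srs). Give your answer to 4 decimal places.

1.2235

Var(ȳ_str) = Σ Wₕ²(1−fₕ)sₕ²/nₕ with Wₕ = Nₕ/33715:
  Tier 1: (13989/33715)²·(1−338/13989)·5.747/338 = 0.0028564676
  Tier 3: (19726/33715)²·(1−3276/19726)·6/3276 = 5.2283657 × 10^-4
  → Var(ȳ_str) = 0.0033793042.
Var(ȳ_srs) = (1 − 3614/33715)·11.18/3614 = 0.002761922.
deff = 0.0033793042 / 0.002761922 = 1.2235.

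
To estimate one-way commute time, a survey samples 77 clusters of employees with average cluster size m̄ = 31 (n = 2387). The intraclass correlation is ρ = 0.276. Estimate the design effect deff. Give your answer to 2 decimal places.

9.28

deff = 1 + (31 − 1)·0.276 = 1 + 8.28 = 9.28.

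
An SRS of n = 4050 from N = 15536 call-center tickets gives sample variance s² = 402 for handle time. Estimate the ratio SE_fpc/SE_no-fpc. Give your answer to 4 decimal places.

0.8598

f = n/N = 4050/15536 = 0.26068486.
SE_no-fpc = √(s²/n) = 0.31505438; SE_fpc = √((1−f)s²/n) = 0.27089458.
Ratio = √(1−f) = 0.85983437.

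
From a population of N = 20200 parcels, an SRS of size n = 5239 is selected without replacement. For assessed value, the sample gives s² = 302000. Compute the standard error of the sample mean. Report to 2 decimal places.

Under SRS without replacement, Var(ȳ) = (1 − f)·s²/n with f = n/N = 5239/20200 = 0.25935644.
Var(ȳ) = (1 − 0.25935644)·302000/5239 = 0.74064356·57.644589 = 42.694094.
SE(ȳ) = √(42.694094) = 6.53.

6.53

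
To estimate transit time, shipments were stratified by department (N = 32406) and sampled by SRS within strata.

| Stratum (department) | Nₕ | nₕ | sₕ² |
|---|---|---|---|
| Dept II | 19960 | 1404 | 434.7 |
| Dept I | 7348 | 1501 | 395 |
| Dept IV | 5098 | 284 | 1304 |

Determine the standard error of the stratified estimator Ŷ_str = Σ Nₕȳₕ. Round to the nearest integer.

Var(Ŷ_str) = Σₕ Nₕ²(1 − fₕ)sₕ²/nₕ.
Dept II: 19960²·(1 − 1404/19960)·434.7/1404 = 1.1467465 × 10^8.
Dept I: 7348²·(1 − 1501/7348)·395/1501 = 1.1306252 × 10^7.
Dept IV: 5098²·(1 − 284/5098)·1304/284 = 1.1268476 × 10^8.
Sum = 2.3866566 × 10^8.
SE = √(2.3866566 × 10^8) = 15449.

15449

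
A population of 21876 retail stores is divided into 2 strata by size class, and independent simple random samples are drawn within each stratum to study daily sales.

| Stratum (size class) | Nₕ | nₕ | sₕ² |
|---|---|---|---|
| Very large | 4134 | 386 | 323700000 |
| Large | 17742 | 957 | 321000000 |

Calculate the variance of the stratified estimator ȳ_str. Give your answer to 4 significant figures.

235900

Var(ȳ_str) = Σₕ Wₕ²(1 − fₕ)sₕ²/nₕ with Wₕ = Nₕ/N, N = 21876.
Very large: Wₕ = 0.18897422; term = 0.18897422²·(1 − 0.09337204)·323700000/386 = 27151.237.
Large: Wₕ = 0.81102578; term = 0.81102578²·(1 − 0.05393980)·321000000/957 = 208728.23.
Sum = 235879.47.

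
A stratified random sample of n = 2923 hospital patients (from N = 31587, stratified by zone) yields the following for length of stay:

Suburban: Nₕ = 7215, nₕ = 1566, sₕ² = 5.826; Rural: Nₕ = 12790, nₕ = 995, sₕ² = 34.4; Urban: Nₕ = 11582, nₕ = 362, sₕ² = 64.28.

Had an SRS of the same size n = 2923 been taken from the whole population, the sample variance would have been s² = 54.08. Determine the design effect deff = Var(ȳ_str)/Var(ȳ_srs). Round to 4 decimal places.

1.6979

Var(ȳ_str) = Σ Wₕ²(1−fₕ)sₕ²/nₕ with Wₕ = Nₕ/31587:
  Suburban: (7215/31587)²·(1−1566/7215)·5.826/1566 = 1.519742 × 10^-4
  Rural: (12790/31587)²·(1−995/12790)·34.4/995 = 0.0052274163
  Urban: (11582/31587)²·(1−362/11582)·64.28/362 = 0.023127408
  → Var(ȳ_str) = 0.028506799.
Var(ȳ_srs) = (1 − 2923/31587)·54.08/2923 = 0.016789443.
deff = 0.028506799 / 0.016789443 = 1.6979.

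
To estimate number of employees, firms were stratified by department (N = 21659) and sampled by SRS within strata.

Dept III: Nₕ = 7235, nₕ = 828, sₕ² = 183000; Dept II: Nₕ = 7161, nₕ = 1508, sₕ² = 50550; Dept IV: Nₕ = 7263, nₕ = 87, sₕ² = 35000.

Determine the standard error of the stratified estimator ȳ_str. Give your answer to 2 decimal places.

8.33

Var(ȳ_str) = Σₕ Wₕ²(1 − fₕ)sₕ²/nₕ with Wₕ = Nₕ/N, N = 21659.
Dept III: Wₕ = 0.33404128; term = 0.33404128²·(1 − 0.11444368)·183000/828 = 21.839224.
Dept II: Wₕ = 0.33062468; term = 0.33062468²·(1 − 0.21058511)·50550/1508 = 2.8926486.
Dept IV: Wₕ = 0.33533404; term = 0.33533404²·(1 − 0.01197852)·35000/87 = 44.696186.
Sum = 69.428059.
SE = √(69.428059) = 8.33.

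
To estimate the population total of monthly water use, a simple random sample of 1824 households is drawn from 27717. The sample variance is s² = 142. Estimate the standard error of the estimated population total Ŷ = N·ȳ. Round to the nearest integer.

7475

Var(Ŷ) = N²·Var(ȳ) = N²·(1 − n/N)·s²/n.
f = 1824/27717 = 0.06580799; Var(ȳ) = 0.93419201·142/1824 = 0.072727668.
Var(Ŷ) = 27717² · 0.072727668 = 5.5871728 × 10^7.
SE(Ŷ) = √(5.5871728 × 10^7) = 7475.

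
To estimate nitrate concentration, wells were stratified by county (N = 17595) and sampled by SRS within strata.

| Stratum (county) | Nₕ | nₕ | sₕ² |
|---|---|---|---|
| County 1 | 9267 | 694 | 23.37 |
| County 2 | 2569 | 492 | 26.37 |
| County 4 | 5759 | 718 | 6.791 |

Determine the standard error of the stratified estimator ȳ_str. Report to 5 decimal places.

0.10224

Var(ȳ_str) = Σₕ Wₕ²(1 − fₕ)sₕ²/nₕ with Wₕ = Nₕ/N, N = 17595.
County 1: Wₕ = 0.52668372; term = 0.52668372²·(1 − 0.07488939)·23.37/694 = 0.0086415707.
County 2: Wₕ = 0.14600739; term = 0.14600739²·(1 − 0.19151421)·26.37/492 = 9.2377687 × 10^-4.
County 4: Wₕ = 0.32730889; term = 0.32730889²·(1 − 0.12467442)·6.791/718 = 8.8694057 × 10^-4.
Sum = 0.010452288.
SE = √(0.010452288) = 0.10224.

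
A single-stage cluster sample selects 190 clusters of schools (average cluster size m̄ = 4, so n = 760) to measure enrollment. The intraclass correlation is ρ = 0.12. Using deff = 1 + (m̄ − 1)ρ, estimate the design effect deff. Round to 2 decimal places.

1.36

deff = 1 + (4 − 1)·0.12 = 1 + 0.36 = 1.36.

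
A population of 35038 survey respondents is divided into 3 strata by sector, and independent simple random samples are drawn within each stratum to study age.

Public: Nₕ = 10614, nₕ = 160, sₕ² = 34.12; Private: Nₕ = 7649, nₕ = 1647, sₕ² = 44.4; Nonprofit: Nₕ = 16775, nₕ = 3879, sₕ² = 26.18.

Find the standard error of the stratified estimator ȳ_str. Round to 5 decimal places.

Var(ȳ_str) = Σₕ Wₕ²(1 − fₕ)sₕ²/nₕ with Wₕ = Nₕ/N, N = 35038.
Public: Wₕ = 0.30292825; term = 0.30292825²·(1 − 0.01507443)·34.12/160 = 0.019274007.
Private: Wₕ = 0.21830584; term = 0.21830584²·(1 − 0.21532226)·44.4/1647 = 0.0010081181.
Nonprofit: Wₕ = 0.47876591; term = 0.47876591²·(1 − 0.23123696)·26.18/3879 = 0.0011892928.
Sum = 0.021471418.
SE = √(0.021471418) = 0.14653.

0.14653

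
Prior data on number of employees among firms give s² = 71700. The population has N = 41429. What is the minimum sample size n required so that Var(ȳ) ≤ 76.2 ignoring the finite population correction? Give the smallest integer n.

Without fpc, n₀ = s²/D = 71700/76.2 = 940.9449.
Rounding up, n = 941.

941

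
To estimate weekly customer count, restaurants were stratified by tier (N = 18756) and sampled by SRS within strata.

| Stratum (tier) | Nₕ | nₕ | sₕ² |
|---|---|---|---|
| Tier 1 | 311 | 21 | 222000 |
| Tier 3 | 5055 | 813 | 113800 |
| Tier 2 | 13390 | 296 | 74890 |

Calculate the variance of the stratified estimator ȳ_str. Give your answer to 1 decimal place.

137.3

Var(ȳ_str) = Σₕ Wₕ²(1 − fₕ)sₕ²/nₕ with Wₕ = Nₕ/N, N = 18756.
Tier 1: Wₕ = 0.01658136; term = 0.01658136²·(1 − 0.06752412)·222000/21 = 2.7102641.
Tier 3: Wₕ = 0.26951376; term = 0.26951376²·(1 − 0.16083086)·113800/813 = 8.5322406.
Tier 2: Wₕ = 0.71390488; term = 0.71390488²·(1 − 0.02210605)·74890/296 = 126.09695.
Sum = 137.33945.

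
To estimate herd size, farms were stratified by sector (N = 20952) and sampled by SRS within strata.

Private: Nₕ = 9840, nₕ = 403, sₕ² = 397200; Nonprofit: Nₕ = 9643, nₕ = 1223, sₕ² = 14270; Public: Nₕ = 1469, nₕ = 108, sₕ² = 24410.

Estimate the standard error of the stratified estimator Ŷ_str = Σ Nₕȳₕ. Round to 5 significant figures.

Var(Ŷ_str) = Σₕ Nₕ²(1 − fₕ)sₕ²/nₕ.
Private: 9840²·(1 − 403/9840)·397200/403 = 9.1523632 × 10^10.
Nonprofit: 9643²·(1 − 1223/9643)·14270/1223 = 9.4737468 × 10^8.
Public: 1469²·(1 − 108/1469)·24410/108 = 4.5188086 × 10^8.
Sum = 9.2922888 × 10^10.
SE = √(9.2922888 × 10^10) = 304830.

304830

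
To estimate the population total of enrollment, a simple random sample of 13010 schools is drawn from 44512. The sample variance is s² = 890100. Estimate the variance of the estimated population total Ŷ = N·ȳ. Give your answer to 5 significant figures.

9.5935 × 10^10

Var(Ŷ) = N²·Var(ȳ) = N²·(1 − n/N)·s²/n.
f = 13010/44512 = 0.29228073; Var(ȳ) = 0.70771927·890100/13010 = 48.419748.
Var(Ŷ) = 44512² · 48.419748 = 9.5934925 × 10^10.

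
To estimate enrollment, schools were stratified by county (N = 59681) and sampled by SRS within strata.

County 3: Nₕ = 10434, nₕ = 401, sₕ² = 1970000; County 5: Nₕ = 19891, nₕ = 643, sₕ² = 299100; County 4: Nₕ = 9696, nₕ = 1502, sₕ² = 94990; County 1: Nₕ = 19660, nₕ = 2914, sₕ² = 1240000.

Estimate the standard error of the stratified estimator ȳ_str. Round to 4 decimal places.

Var(ȳ_str) = Σₕ Wₕ²(1 − fₕ)sₕ²/nₕ with Wₕ = Nₕ/N, N = 59681.
County 3: Wₕ = 0.17482951; term = 0.17482951²·(1 − 0.03843205)·1970000/401 = 144.38807.
County 5: Wₕ = 0.33328865; term = 0.33328865²·(1 − 0.03232618)·299100/643 = 50.000631.
County 4: Wₕ = 0.16246377; term = 0.16246377²·(1 − 0.15490924)·94990/1502 = 1.4106665.
County 1: Wₕ = 0.32941807; term = 0.32941807²·(1 − 0.14821974)·1240000/2914 = 39.332772.
Sum = 235.13214.
SE = √(235.13214) = 15.3340.

15.3340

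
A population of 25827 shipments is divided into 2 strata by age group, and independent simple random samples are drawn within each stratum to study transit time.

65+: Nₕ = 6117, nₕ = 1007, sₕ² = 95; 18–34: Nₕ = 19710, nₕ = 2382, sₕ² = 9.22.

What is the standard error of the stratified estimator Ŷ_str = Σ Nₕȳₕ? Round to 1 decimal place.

2066.6

Var(Ŷ_str) = Σₕ Nₕ²(1 − fₕ)sₕ²/nₕ.
65+: 6117²·(1 − 1007/6117)·95/1007 = 2.9488557 × 10^6.
18–34: 19710²·(1 − 2382/19710)·9.22/2382 = 1.321978 × 10^6.
Sum = 4.2708337 × 10^6.
SE = √(4.2708337 × 10^6) = 2066.6.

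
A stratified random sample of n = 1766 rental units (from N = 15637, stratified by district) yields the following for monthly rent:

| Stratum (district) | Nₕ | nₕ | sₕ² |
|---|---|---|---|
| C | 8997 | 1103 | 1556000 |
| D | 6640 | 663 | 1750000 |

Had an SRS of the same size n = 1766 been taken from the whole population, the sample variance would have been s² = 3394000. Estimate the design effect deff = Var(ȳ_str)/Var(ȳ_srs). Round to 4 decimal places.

0.4917

Var(ȳ_str) = Σ Wₕ²(1−fₕ)sₕ²/nₕ with Wₕ = Nₕ/15637:
  C: (8997/15637)²·(1−1103/8997)·1556000/1103 = 409.75291
  D: (6640/15637)²·(1−663/6640)·1750000/663 = 428.41926
  → Var(ȳ_str) = 838.17217.
Var(ȳ_srs) = (1 − 1766/15637)·3394000/1766 = 1704.808.
deff = 838.17217 / 1704.808 = 0.4917.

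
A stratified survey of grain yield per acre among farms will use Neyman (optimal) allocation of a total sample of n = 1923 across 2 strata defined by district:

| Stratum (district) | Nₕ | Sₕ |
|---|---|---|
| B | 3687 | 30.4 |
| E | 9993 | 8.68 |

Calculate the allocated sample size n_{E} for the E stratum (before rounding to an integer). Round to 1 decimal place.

838.9

Neyman allocation: nₕ = n·NₕSₕ / Σⱼ NⱼSⱼ.
Σ NⱼSⱼ = 3687·30.4 + 9993·8.68 = 198824.04.
n_{E} = 1923·9993·8.68 / 198824.04 = 838.9.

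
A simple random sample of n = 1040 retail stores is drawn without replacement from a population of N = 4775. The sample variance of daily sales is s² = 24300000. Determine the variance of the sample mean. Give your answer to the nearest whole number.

Under SRS without replacement, Var(ȳ) = (1 − f)·s²/n with f = n/N = 1040/4775 = 0.21780105.
Var(ȳ) = (1 − 0.21780105)·24300000/1040 = 0.78219895·23365.385 = 18276.379.

18276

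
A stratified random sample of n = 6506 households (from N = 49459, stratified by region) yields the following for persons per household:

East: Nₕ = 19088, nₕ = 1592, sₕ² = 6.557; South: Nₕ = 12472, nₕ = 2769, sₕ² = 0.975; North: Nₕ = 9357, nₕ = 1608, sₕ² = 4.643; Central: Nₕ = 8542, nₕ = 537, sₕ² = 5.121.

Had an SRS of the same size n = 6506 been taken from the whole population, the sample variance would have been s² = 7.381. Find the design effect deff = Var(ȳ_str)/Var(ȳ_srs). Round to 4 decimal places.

Var(ȳ_str) = Σ Wₕ²(1−fₕ)sₕ²/nₕ with Wₕ = Nₕ/49459:
  East: (19088/49459)²·(1−1592/19088)·6.557/1592 = 5.6230333 × 10^-4
  South: (12472/49459)²·(1−2769/12472)·0.975/2769 = 1.7419398 × 10^-5
  North: (9357/49459)²·(1−1608/9357)·4.643/1608 = 8.5586303 × 10^-5
  Central: (8542/49459)²·(1−537/8542)·5.121/537 = 2.6656967 × 10^-4
  → Var(ȳ_str) = 9.318787 × 10^-4.
Var(ȳ_srs) = (1 − 6506/49459)·7.381/6506 = 9.8525652 × 10^-4.
deff = (9.318787 × 10^-4) / (9.8525652 × 10^-4) = 0.9458.

0.9458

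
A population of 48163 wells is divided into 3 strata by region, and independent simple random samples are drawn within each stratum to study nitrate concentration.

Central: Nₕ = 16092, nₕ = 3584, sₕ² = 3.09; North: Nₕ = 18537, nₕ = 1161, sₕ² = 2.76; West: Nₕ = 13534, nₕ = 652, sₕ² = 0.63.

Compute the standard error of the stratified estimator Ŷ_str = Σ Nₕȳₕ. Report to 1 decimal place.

1052.5

Var(Ŷ_str) = Σₕ Nₕ²(1 − fₕ)sₕ²/nₕ.
Central: 16092²·(1 − 3584/16092)·3.09/3584 = 173535.52.
North: 18537²·(1 − 1161/18537)·2.76/1161 = 765713.18.
West: 13534²·(1 − 652/13534)·0.63/652 = 168462.18.
Sum = 1.1077109 × 10^6.
SE = √(1.1077109 × 10^6) = 1052.5.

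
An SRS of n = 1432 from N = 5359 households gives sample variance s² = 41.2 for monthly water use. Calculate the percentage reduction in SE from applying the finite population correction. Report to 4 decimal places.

14.3971

f = n/N = 1432/5359 = 0.26721403.
SE_no-fpc = √(s²/n) = 0.16962002; SE_fpc = √((1−f)s²/n) = 0.14519968.
Ratio = √(1−f) = 0.85602919. Reduction = 100·(1 − 0.85602919) = 14.3971%.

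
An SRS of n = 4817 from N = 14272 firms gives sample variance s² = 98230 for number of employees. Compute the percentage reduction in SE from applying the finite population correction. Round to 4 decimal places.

f = n/N = 4817/14272 = 0.33751401.
SE_no-fpc = √(s²/n) = 4.5157901; SE_fpc = √((1−f)s²/n) = 3.675548.
Ratio = √(1−f) = 0.81393242. Reduction = 100·(1 − 0.81393242) = 18.6068%.

18.6068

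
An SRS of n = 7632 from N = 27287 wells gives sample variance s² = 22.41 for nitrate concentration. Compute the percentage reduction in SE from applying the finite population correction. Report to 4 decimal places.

f = n/N = 7632/27287 = 0.27969363.
SE_no-fpc = √(s²/n) = 0.054187828; SE_fpc = √((1−f)s²/n) = 0.045989679.
Ratio = √(1−f) = 0.84870865. Reduction = 100·(1 − 0.84870865) = 15.1291%.

15.1291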